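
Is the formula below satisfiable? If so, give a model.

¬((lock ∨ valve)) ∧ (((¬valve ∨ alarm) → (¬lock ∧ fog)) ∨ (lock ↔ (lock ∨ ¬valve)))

valve = False; lock = False; fog = True; alarm = True

  ¬((lock ∨ valve)) = True
    lock ∨ valve = False
  ((¬valve ∨ alarm) → (¬lock ∧ fog)) ∨ (lock ↔ (lock ∨ ¬valve)) = True
    (¬valve ∨ alarm) → (¬lock ∧ fog) = True
      ¬valve ∨ alarm = True
        ¬valve = True
      ¬lock ∧ fog = True
        ¬lock = True
    lock ↔ (lock ∨ ¬valve) = False
      lock ∨ ¬valve = True
        ¬valve = True
Both conjuncts True, so the formula holds.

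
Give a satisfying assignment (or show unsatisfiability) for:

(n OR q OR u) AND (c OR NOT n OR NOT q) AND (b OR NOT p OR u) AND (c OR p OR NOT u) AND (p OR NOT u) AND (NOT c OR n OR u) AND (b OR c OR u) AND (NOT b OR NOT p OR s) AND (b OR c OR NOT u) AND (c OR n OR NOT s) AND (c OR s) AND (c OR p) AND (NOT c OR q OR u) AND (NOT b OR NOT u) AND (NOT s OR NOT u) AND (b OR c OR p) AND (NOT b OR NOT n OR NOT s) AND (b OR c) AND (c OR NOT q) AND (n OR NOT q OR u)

n = False, q = False, s = False, c = True, p = True, b = False, u = True

Set n = False.
Set q = False.
  then (n OR q OR u) forces u = True.
  then (p OR NOT u) forces p = True.
  then (NOT b OR NOT u) forces b = False.
  then (NOT s OR NOT u) forces s = False.
  then (b OR c) forces c = True.
All clauses satisfied.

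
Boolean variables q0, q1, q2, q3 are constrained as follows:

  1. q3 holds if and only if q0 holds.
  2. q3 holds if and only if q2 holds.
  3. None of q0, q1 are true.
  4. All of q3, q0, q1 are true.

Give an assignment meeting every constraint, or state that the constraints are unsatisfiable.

No satisfying assignment exists.

Case q0 = True:
  Constraint (3) is violated (q0=T) — contradiction.
Case q0 = False:
  Constraint (4) is violated (q0=F) — contradiction.
Both cases fail — unsatisfiable.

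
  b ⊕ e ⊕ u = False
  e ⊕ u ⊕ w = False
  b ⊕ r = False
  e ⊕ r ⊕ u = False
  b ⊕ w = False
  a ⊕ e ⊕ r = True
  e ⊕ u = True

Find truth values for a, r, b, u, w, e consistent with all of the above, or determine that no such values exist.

a=F; r=T; b=T; u=T; w=T; e=F

b ⊕ e ⊕ u = T ⊕ F ⊕ T = False ✓
e ⊕ u ⊕ w = F ⊕ T ⊕ T = False ✓
b ⊕ r = T ⊕ T = False ✓
e ⊕ r ⊕ u = F ⊕ T ⊕ T = False ✓
b ⊕ w = T ⊕ T = False ✓
a ⊕ e ⊕ r = F ⊕ F ⊕ T = True ✓
e ⊕ u = F ⊕ T = True ✓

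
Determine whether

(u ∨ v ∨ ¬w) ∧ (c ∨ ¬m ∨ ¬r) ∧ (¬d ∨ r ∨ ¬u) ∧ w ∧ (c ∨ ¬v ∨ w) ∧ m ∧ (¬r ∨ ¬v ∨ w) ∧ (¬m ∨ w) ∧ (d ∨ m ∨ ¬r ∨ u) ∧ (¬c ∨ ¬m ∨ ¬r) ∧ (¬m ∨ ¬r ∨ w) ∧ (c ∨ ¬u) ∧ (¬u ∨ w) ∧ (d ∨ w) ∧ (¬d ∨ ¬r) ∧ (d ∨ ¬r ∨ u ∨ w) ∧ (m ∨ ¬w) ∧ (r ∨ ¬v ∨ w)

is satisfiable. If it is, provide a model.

Unit clause (w) forces w = True.
Unit clause (m) forces m = True.
Set u = True.
  then (c ∨ ¬u) forces c = True.
  then (¬c ∨ ¬m ∨ ¬r) forces r = False.
  then (¬d ∨ r ∨ ¬u) forces d = False.
Set v = True.
All clauses satisfied.

u = True; v = True; d = False; m = True; r = False; w = True; c = True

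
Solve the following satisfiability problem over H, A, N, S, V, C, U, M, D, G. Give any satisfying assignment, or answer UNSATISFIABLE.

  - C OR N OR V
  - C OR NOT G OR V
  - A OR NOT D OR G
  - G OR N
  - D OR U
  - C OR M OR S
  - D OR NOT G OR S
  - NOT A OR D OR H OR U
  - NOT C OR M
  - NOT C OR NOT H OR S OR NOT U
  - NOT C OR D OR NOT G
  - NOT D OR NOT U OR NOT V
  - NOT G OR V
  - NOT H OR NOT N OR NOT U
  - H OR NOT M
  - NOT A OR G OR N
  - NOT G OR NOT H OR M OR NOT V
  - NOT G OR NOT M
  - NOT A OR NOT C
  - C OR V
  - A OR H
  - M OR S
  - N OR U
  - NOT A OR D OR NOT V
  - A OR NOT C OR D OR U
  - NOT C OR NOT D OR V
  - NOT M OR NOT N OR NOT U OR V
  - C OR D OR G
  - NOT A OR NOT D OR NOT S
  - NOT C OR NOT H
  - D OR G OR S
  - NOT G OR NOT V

Set H = True.
  then (NOT C OR NOT H) forces C = False.
  then (C OR V) forces V = True.
  then (NOT G OR NOT V) forces G = False.
  then (G OR N) forces N = True.
  then (NOT H OR NOT N OR NOT U) forces U = False.
  then (C OR D OR G) forces D = True.
  then (A OR NOT D OR G) forces A = True.
  then (NOT A OR NOT D OR NOT S) forces S = False.
  then (C OR M OR S) forces M = True.
All clauses satisfied.

H=T; A=T; N=T; S=F; V=T; C=F; U=F; M=T; D=T; G=F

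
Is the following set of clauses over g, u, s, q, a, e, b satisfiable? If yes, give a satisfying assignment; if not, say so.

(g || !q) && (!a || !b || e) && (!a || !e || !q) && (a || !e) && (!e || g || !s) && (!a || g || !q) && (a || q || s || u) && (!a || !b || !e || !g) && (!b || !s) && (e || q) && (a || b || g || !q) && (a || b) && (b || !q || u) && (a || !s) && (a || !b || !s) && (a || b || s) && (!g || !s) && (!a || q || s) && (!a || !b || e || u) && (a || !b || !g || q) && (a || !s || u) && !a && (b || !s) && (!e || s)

Unit clause (!a) forces a = False.
In (a || !e) only !e is left, so e = False.
In (e || q) only q is left, so q = True.
In (a || b) only b is left, so b = True.
In (a || !s) only !s is left, so s = False.
In (g || !q) only g is left, so g = True.
Set u = True.
All clauses satisfied.

g = True, u = True, s = False, q = True, a = False, e = False, b = True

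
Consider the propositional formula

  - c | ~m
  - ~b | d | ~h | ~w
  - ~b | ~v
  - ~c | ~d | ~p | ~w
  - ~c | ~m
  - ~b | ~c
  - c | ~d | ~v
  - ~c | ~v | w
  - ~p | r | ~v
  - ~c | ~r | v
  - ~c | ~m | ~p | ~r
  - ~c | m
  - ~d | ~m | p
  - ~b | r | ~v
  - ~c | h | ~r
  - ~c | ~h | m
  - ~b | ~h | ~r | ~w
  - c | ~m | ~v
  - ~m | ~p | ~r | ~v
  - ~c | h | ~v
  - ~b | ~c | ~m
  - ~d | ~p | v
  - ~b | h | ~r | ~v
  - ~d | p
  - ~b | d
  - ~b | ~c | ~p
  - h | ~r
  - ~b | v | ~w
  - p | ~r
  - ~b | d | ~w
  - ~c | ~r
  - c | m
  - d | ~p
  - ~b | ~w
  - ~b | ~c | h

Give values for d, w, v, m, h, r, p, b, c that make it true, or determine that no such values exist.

Unsatisfiable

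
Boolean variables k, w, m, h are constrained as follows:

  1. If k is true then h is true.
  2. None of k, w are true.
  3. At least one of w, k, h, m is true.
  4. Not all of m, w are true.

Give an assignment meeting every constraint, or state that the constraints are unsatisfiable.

k: False, w: False, m: False, h: True

  (1) k=F ⇒ h: vacuous ✓
  (2) {k, w}: 0 true — none ✓
  (3) {w, k, h, m}: 1 true — at least one ✓
  (4) {m, w}: 0/2 true — not all ✓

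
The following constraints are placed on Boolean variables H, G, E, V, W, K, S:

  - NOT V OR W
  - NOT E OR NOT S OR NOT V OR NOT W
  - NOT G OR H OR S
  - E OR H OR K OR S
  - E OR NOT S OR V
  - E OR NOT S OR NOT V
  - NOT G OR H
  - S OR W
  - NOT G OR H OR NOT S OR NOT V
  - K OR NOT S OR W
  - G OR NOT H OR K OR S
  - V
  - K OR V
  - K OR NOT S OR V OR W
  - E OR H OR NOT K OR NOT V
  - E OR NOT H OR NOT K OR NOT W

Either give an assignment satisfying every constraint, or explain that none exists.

H = True, G = True, E = False, V = True, W = True, K = False, S = False

Unit clause (V) forces V = True.
In (NOT V OR W) only W is left, so W = True.
Set H = True.
Set G = True.
Set E = False.
  then (E OR NOT S OR NOT V) forces S = False.
  then (E OR NOT H OR NOT K OR NOT W) forces K = False.
All clauses satisfied.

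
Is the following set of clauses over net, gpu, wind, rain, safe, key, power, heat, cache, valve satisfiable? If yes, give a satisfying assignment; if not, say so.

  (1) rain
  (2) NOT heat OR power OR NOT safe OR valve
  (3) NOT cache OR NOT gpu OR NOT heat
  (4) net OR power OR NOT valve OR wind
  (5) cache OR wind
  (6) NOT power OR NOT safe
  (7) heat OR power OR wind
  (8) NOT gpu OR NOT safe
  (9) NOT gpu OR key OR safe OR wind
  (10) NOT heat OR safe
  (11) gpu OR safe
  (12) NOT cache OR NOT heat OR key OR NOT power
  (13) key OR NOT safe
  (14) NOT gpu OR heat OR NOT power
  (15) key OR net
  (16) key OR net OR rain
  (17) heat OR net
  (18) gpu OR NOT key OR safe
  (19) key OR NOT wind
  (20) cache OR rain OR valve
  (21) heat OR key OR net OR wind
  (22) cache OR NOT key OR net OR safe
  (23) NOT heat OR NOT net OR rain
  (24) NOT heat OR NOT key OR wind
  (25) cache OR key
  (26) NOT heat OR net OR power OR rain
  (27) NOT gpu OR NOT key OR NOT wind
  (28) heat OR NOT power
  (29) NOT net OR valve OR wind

net: True; gpu: False; wind: True; rain: True; safe: True; key: True; power: False; heat: False; cache: False; valve: True

Unit clause (rain) forces rain = True.
Set net = True.
Set gpu = False.
  then (gpu OR safe) forces safe = True.
  then (key OR NOT safe) forces key = True.
  then (NOT power OR NOT safe) forces power = False.
Try wind = False:
  (cache OR wind) forces cache = True.
  (heat OR power OR wind) forces heat = True.
  clause (NOT heat OR NOT key OR wind) is falsified — backtrack.
So wind = True.
Set heat = False.
Set cache = False.
Set valve = True.
All clauses satisfied.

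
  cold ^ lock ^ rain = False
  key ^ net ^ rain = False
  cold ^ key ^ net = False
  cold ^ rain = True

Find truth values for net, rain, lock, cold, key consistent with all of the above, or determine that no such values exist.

Adding constraints 2, 3, 4 mod 2: every variable appears an even number of times on the left, so the left side is 0.
But the right sides sum to 1 (mod 2). 0 ≠ 1 — the system is inconsistent.

No satisfying assignment exists.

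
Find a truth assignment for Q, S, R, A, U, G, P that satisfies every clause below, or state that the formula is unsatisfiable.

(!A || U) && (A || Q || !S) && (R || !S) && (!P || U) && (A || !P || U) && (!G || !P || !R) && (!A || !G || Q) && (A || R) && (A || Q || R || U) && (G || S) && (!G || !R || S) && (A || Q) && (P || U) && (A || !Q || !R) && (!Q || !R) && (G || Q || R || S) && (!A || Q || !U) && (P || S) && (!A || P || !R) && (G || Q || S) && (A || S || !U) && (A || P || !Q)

Q = True; S = False; R = False; A = True; U = True; G = True; P = True

Set Q = True.
  then (!Q || !R) forces R = False.
  then (R || !S) forces S = False.
  then (A || R) forces A = True.
  then (G || S) forces G = True.
  then (P || S) forces P = True.
  then (!A || U) forces U = True.
All clauses satisfied.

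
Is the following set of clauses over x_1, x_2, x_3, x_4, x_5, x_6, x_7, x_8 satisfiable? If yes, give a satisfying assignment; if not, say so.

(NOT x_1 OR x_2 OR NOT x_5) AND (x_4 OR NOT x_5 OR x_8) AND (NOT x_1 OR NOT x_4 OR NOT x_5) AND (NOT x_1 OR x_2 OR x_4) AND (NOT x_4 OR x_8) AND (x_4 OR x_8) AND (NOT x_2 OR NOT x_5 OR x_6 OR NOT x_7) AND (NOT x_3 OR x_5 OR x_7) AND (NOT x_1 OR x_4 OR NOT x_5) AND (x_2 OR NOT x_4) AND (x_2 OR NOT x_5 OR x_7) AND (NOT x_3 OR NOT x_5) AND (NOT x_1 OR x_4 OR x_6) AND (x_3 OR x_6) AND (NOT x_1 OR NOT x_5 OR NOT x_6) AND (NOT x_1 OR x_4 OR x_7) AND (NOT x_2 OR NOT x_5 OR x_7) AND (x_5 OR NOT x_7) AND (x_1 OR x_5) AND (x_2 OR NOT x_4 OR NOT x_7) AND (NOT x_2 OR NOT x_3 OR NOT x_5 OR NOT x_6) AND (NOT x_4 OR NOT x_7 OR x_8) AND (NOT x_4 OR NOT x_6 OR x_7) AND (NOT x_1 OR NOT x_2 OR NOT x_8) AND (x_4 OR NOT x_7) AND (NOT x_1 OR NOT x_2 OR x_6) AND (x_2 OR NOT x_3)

x_1 = False, x_2 = True, x_3 = False, x_4 = True, x_5 = True, x_6 = True, x_7 = True, x_8 = True

Set x_1 = False.
  then (x_1 OR x_5) forces x_5 = True.
  then (NOT x_3 OR NOT x_5) forces x_3 = False.
  then (x_3 OR x_6) forces x_6 = True.
Set x_2 = True.
  then (NOT x_2 OR NOT x_5 OR x_7) forces x_7 = True.
  then (x_4 OR NOT x_7) forces x_4 = True.
  then (NOT x_4 OR x_8) forces x_8 = True.
All clauses satisfied.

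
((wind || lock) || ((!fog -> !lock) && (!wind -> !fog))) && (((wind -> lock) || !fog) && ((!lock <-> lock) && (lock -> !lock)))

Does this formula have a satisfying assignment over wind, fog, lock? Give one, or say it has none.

Unsatisfiable

The conjunct !lock <-> lock is unsatisfiable on its own:
  lock=F: evaluates to False.
  lock=T: evaluates to False.
So the whole conjunction is unsatisfiable.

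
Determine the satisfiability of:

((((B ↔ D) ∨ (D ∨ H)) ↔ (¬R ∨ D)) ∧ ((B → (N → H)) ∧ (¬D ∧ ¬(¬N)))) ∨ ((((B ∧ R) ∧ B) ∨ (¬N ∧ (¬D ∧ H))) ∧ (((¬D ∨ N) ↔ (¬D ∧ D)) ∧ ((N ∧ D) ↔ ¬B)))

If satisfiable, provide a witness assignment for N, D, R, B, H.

N = True; D = False; R = False; B = False; H = True

  ((((B ↔ D) ∨ (D ∨ H)) ↔ (¬R ∨ D)) ∧ ((B → (N → H)) ∧ (¬D ∧ ¬(¬N)))) ∨ ((((B ∧ R) ∧ B) ∨ (¬N ∧ (¬D ∧ H))) ∧ (((¬D ∨ N) ↔ (¬D ∧ D)) ∧ ((N ∧ D) ↔ ¬B))) = True
    (((B ↔ D) ∨ (D ∨ H)) ↔ (¬R ∨ D)) ∧ ((B → (N → H)) ∧ (¬D ∧ ¬(¬N))) = True
      ((B ↔ D) ∨ (D ∨ H)) ↔ (¬R ∨ D) = True
        (B ↔ D) ∨ (D ∨ H) = True
          B ↔ D = True
          D ∨ H = True
        ¬R ∨ D = True
          ¬R = True
      (B → (N → H)) ∧ (¬D ∧ ¬(¬N)) = True
        B → (N → H) = True
          N → H = True
        ¬D ∧ ¬(¬N) = True
          ¬D = True
          ¬(¬N) = True
            ¬N = False
    (((B ∧ R) ∧ B) ∨ (¬N ∧ (¬D ∧ H))) ∧ (((¬D ∨ N) ↔ (¬D ∧ D)) ∧ ((N ∧ D) ↔ ¬B)) = False
      ((B ∧ R) ∧ B) ∨ (¬N ∧ (¬D ∧ H)) = False
        (B ∧ R) ∧ B = False
          B ∧ R = False
        ¬N ∧ (¬D ∧ H) = False
          ¬N = False
          ¬D ∧ H = True
            ¬D = True
      ((¬D ∨ N) ↔ (¬D ∧ D)) ∧ ((N ∧ D) ↔ ¬B) = False
        (¬D ∨ N) ↔ (¬D ∧ D) = False
          ¬D ∨ N = True
            ¬D = True
          ¬D ∧ D = False
            ¬D = True
        (N ∧ D) ↔ ¬B = False
          N ∧ D = False
          ¬B = True
The formula evaluates to True.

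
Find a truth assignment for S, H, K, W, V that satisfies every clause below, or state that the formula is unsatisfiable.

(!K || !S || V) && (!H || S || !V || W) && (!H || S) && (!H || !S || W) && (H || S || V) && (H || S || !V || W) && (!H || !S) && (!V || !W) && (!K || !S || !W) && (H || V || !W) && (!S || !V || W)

S: True, H: False, K: False, W: False, V: False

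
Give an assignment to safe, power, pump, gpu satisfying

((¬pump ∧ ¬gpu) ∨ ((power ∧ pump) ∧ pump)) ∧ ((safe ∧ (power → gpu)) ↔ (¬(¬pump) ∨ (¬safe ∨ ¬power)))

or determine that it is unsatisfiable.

safe=T, power=F, pump=F, gpu=F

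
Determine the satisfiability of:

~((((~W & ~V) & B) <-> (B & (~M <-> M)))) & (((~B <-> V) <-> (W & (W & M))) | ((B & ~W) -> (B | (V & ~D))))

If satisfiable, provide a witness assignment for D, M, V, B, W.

D = True, M = True, V = False, B = True, W = False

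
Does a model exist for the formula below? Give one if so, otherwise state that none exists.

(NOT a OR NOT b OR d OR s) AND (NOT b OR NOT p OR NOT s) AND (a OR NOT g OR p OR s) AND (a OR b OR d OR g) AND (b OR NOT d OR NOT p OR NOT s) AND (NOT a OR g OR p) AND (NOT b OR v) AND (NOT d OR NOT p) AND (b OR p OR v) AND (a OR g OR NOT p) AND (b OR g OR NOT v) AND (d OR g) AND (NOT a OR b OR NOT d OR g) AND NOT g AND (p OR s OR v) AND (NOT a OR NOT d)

Unit clause (NOT g) forces g = False.
In (d OR g) only d is left, so d = True.
In (NOT a OR NOT d) only NOT a is left, so a = False.
In (NOT d OR NOT p) only NOT p is left, so p = False.
Set s = True.
Try v = False:
  (NOT b OR v) forces b = False.
  clause (b OR p OR v) is falsified — backtrack.
So v = True.
  then (b OR g OR NOT v) forces b = True.
All clauses satisfied.

s: True, v: True, b: True, a: False, d: True, g: False, p: False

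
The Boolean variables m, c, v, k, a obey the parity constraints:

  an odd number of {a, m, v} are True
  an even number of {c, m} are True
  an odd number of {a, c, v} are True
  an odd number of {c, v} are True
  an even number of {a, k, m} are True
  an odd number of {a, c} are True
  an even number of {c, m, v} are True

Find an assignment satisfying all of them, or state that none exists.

m=T, c=T, v=F, k=T, a=F

{a, m, v}: 1 true → odd ✓
{c, m}: 2 true → even ✓
{a, c, v}: 1 true → odd ✓
{c, v}: 1 true → odd ✓
{a, k, m}: 2 true → even ✓
{a, c}: 1 true → odd ✓
{c, m, v}: 2 true → even ✓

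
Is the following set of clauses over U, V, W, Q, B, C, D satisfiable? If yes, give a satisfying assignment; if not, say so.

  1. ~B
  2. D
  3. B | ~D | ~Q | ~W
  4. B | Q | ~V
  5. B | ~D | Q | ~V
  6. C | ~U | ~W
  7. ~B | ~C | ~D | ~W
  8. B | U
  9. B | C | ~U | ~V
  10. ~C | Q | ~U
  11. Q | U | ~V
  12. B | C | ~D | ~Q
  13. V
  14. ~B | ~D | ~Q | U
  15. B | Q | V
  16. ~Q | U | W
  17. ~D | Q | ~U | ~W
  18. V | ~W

U = True; V = True; W = False; Q = True; B = False; C = True; D = True

Unit clause (~B) forces B = False.
Unit clause (D) forces D = True.
In (B | U) only U is left, so U = True.
Unit clause (V) forces V = True.
In (B | Q | ~V) only Q is left, so Q = True.
In (B | C | ~U | ~V) only C is left, so C = True.
In (B | ~D | ~Q | ~W) only ~W is left, so W = False.
All clauses satisfied.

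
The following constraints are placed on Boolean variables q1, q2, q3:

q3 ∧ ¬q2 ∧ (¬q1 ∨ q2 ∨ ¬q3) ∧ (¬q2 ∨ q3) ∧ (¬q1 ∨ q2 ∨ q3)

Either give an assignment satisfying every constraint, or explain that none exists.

Unit clause (q3) forces q3 = True.
Unit clause (¬q2) forces q2 = False.
In (¬q1 ∨ q2 ∨ ¬q3) only ¬q1 is left, so q1 = False.
Check each clause:
  (q3): q3 holds.
  (¬q2): ¬q2 holds.
  (¬q1 ∨ q2 ∨ ¬q3): ¬q1 holds.
  (¬q2 ∨ q3): ¬q2 holds.
  (¬q1 ∨ q2 ∨ q3): ¬q1 holds.
All clauses satisfied.

q1: False; q2: False; q3: True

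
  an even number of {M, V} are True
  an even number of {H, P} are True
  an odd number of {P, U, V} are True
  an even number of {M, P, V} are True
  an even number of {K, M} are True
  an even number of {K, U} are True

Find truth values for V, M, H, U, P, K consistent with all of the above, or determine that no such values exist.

No satisfying assignment exists.

Adding constraints 3, 4, 5, 6 mod 2: every variable appears an even number of times on the left, so the left side is 0.
But the right sides sum to 1 (mod 2). 0 ≠ 1 — the system is inconsistent.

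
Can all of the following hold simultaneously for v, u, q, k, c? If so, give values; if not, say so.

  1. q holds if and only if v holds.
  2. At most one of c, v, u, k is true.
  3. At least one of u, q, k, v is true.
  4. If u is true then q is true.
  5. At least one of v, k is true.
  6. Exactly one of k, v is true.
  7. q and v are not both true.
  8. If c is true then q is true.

v = False, u = False, q = False, k = True, c = False

  (1) q=F, v=F — same ✓
  (2) {c, v, u, k}: 1 true — at most one ✓
  (3) {u, q, k, v}: 1 true — at least one ✓
  (4) u=F ⇒ q: vacuous ✓
  (5) {v, k}: 1 true — at least one ✓
  (6) {k, v}: 1 true — exactly one ✓
  (7) q=F, v=F — not both ✓
  (8) c=F ⇒ q: vacuous ✓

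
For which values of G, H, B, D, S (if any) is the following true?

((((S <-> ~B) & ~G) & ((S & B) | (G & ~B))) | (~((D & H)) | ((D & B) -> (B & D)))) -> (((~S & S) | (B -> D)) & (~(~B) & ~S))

G = True, H = True, B = True, D = True, S = False

  ((((S <-> ~B) & ~G) & ((S & B) | (G & ~B))) | (~((D & H)) | ((D & B) -> (B & D)))) -> (((~S & S) | (B -> D)) & (~(~B) & ~S)) = True
    (((S <-> ~B) & ~G) & ((S & B) | (G & ~B))) | (~((D & H)) | ((D & B) -> (B & D))) = True
      ((S <-> ~B) & ~G) & ((S & B) | (G & ~B)) = False
        (S <-> ~B) & ~G = False
          S <-> ~B = True
            ~B = False
          ~G = False
        (S & B) | (G & ~B) = False
          S & B = False
          G & ~B = False
            ~B = False
      ~((D & H)) | ((D & B) -> (B & D)) = True
        ~((D & H)) = False
          D & H = True
        (D & B) -> (B & D) = True
          D & B = True
          B & D = True
    ((~S & S) | (B -> D)) & (~(~B) & ~S) = True
      (~S & S) | (B -> D) = True
        ~S & S = False
          ~S = True
        B -> D = True
      ~(~B) & ~S = True
        ~(~B) = True
          ~B = False
        ~S = True
The formula evaluates to True.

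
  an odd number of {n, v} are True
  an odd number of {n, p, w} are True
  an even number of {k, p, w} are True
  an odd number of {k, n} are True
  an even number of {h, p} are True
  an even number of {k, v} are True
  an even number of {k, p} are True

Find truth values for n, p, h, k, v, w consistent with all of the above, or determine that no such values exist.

n = False, p = True, h = True, k = True, v = True, w = False

{n, v}: 1 true → odd ✓
{n, p, w}: 1 true → odd ✓
{k, p, w}: 2 true → even ✓
{k, n}: 1 true → odd ✓
{h, p}: 2 true → even ✓
{k, v}: 2 true → even ✓
{k, p}: 2 true → even ✓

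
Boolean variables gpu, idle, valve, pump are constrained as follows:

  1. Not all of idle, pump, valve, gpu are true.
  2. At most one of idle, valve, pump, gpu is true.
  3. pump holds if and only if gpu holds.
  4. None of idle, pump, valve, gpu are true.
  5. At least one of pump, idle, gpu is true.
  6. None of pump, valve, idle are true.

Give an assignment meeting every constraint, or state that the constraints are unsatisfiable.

Case gpu = True:
  Constraint (4) is violated (gpu=T) — contradiction.
Case gpu = False:
  (3) with gpu=F forces pump = False.
  (4) forces idle = False.
  Constraint (5) is violated (pump=F, idle=F, gpu=F) — contradiction.
Both cases fail — unsatisfiable.

UNSATISFIABLE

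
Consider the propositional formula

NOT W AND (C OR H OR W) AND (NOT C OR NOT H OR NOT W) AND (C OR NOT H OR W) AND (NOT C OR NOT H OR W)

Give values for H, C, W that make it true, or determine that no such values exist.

Unit clause (NOT W) forces W = False.
Try H = True:
  (C OR NOT H OR W) forces C = True.
  clause (NOT C OR NOT H OR W) is falsified — backtrack.
So H = False.
  then (C OR H OR W) forces C = True.
Check each clause:
  (NOT W): NOT W holds.
  (C OR H OR W): C holds.
  (NOT C OR NOT H OR NOT W): NOT H holds.
  (C OR NOT H OR W): C holds.
  (NOT C OR NOT H OR W): NOT H holds.
All clauses satisfied.

H = False; C = True; W = False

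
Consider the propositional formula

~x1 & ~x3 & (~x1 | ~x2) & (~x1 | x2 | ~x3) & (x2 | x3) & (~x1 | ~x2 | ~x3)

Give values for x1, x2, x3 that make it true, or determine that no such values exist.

Unit clause (~x1) forces x1 = False.
Unit clause (~x3) forces x3 = False.
In (x2 | x3) only x2 is left, so x2 = True.
Check each clause:
  (~x1): ~x1 holds.
  (~x3): ~x3 holds.
  (~x1 | ~x2): ~x1 holds.
  (~x1 | x2 | ~x3): ~x1 holds.
  (x2 | x3): x2 holds.
  (~x1 | ~x2 | ~x3): ~x1 holds.
All clauses satisfied.

x1 = False, x2 = True, x3 = False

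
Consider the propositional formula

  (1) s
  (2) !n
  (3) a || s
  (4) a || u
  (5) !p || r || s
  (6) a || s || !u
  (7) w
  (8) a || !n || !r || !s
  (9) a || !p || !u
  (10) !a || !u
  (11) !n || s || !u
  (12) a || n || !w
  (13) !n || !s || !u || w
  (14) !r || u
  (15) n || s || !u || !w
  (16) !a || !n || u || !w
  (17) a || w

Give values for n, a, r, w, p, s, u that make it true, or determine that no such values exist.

Unit clause (s) forces s = True.
Unit clause (!n) forces n = False.
Unit clause (w) forces w = True.
In (a || n || !w) only a is left, so a = True.
In (!a || !u) only !u is left, so u = False.
In (!r || u) only !r is left, so r = False.
Set p = True.
All clauses satisfied.

n: False; a: True; r: False; w: True; p: True; s: True; u: False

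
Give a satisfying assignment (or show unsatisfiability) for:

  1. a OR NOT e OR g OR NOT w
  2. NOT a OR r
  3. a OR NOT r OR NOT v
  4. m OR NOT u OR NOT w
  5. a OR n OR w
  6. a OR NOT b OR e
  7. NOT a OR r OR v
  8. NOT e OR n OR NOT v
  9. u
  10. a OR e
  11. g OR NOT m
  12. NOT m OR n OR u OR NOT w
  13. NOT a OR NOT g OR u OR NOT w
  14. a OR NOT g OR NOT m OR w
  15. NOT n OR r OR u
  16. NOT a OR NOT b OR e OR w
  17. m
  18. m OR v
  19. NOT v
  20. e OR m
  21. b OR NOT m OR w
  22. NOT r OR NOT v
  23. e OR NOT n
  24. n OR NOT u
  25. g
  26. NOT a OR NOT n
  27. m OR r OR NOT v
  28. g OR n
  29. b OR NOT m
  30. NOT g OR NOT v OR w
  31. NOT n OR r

Unit clause (u) forces u = True.
Unit clause (m) forces m = True.
Unit clause (NOT v) forces v = False.
In (n OR NOT u) only n is left, so n = True.
Unit clause (g) forces g = True.
In (NOT a OR NOT n) only NOT a is left, so a = False.
In (b OR NOT m) only b is left, so b = True.
In (NOT n OR r) only r is left, so r = True.
In (a OR NOT b OR e) only e is left, so e = True.
In (a OR NOT g OR NOT m OR w) only w is left, so w = True.
All clauses satisfied.

r = True, a = False, b = True, e = True, m = True, w = True, u = True, g = True, v = False, n = True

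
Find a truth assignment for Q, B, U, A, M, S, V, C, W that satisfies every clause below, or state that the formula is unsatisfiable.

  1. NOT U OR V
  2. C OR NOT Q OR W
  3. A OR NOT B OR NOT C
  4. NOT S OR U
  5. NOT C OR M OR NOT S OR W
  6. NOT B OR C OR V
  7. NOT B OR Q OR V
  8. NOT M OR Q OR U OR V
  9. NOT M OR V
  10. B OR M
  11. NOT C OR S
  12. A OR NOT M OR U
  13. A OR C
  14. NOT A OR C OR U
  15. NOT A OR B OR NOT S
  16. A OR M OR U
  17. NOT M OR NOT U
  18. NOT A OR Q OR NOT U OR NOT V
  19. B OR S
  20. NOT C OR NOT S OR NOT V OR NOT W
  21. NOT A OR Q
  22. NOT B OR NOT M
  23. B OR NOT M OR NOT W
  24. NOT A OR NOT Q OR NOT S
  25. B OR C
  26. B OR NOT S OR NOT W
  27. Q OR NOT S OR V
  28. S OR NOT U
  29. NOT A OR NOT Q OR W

Case A = True:
  (NOT A OR Q) forces Q = True.
  (NOT A OR NOT Q OR NOT S) forces S = False.
  (NOT C OR S) forces C = False.
  (C OR NOT Q OR W) forces W = True.
  (NOT A OR C OR U) forces U = True.
  Clause (S OR NOT U) is falsified — contradiction.
Case A = False:
  (A OR C) forces C = True.
  (A OR NOT B OR NOT C) forces B = False.
  (B OR M) forces M = True.
  (NOT M OR V) forces V = True.
  (NOT C OR S) forces S = True.
  (NOT S OR U) forces U = True.
  Clause (NOT M OR NOT U) is falsified — contradiction.
Both cases fail, so the formula is unsatisfiable.

Unsatisfiable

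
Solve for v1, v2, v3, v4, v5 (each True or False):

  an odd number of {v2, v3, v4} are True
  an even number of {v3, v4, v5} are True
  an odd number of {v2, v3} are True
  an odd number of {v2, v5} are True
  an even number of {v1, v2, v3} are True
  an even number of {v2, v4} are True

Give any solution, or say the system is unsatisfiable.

v1 = True, v2 = False, v3 = True, v4 = False, v5 = True

{v2, v3, v4}: 1 true → odd ✓
{v3, v4, v5}: 2 true → even ✓
{v2, v3}: 1 true → odd ✓
{v2, v5}: 1 true → odd ✓
{v1, v2, v3}: 2 true → even ✓
{v2, v4}: 0 true → even ✓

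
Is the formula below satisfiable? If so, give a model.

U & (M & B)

B=T; M=T; U=T

  M & B = True
Both conjuncts True, so the formula holds.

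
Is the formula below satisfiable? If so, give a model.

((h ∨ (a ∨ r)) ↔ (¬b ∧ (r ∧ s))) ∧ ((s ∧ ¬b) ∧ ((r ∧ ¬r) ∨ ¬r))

a = False, h = False, s = True, r = False, b = False

  (h ∨ (a ∨ r)) ↔ (¬b ∧ (r ∧ s)) = True
    h ∨ (a ∨ r) = False
      a ∨ r = False
    ¬b ∧ (r ∧ s) = False
      ¬b = True
      r ∧ s = False
  (s ∧ ¬b) ∧ ((r ∧ ¬r) ∨ ¬r) = True
    s ∧ ¬b = True
      ¬b = True
    (r ∧ ¬r) ∨ ¬r = True
      r ∧ ¬r = False
        ¬r = True
      ¬r = True
Both conjuncts True, so the formula holds.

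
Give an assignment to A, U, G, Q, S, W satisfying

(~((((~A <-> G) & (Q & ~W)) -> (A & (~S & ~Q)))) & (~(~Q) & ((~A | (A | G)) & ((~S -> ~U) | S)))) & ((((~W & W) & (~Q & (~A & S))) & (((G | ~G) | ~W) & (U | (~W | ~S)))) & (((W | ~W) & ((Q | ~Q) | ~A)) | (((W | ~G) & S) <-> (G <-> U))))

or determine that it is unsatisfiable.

Case Q = True: the conjunct ~Q is False.
Case Q = False: the conjunct ~((((~A <-> G) & (Q & ~W)) -> (A & (~S & ~Q)))) becomes ~((False -> (A & ~S))) = False.
Both cases fail — unsatisfiable.

No satisfying assignment exists.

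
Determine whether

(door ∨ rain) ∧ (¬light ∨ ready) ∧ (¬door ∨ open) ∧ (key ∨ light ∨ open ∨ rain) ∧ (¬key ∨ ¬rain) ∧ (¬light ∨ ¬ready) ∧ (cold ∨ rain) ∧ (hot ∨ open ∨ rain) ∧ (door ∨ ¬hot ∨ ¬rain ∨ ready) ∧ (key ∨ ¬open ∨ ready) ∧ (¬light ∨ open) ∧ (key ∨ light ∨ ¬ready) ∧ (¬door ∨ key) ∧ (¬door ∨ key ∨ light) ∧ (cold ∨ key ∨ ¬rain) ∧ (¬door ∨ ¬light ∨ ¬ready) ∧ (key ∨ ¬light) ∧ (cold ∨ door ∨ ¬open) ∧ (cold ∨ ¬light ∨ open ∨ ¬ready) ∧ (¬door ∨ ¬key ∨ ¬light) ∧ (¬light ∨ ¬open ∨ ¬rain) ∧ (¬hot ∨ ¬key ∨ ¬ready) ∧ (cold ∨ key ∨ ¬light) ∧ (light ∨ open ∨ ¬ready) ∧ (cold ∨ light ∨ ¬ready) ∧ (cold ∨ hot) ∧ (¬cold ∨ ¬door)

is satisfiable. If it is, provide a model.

light: False, rain: True, hot: False, cold: True, ready: False, door: False, key: False, open: False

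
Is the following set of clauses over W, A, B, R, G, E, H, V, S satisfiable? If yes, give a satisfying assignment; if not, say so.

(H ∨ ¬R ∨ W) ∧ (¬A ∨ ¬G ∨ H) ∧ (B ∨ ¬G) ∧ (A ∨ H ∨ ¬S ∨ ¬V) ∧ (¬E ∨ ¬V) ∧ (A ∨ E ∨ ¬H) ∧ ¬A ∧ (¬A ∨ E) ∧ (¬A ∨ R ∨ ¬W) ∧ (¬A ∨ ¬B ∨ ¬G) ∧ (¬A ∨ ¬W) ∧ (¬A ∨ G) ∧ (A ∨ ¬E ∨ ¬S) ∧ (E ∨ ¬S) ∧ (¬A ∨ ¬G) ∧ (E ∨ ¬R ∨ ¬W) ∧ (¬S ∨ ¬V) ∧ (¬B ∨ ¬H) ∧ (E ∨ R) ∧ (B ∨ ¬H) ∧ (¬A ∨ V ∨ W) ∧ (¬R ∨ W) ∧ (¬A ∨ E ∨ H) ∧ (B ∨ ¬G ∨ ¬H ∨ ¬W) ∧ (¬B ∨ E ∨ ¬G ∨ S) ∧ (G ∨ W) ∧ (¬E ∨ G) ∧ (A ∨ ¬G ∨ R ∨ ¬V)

Unit clause (¬A) forces A = False.
Set W = False.
  then (¬R ∨ W) forces R = False.
  then (G ∨ W) forces G = True.
  then (A ∨ ¬G ∨ R ∨ ¬V) forces V = False.
  then (B ∨ ¬G) forces B = True.
  then (¬B ∨ ¬H) forces H = False.
  then (E ∨ R) forces E = True.
  then (A ∨ ¬E ∨ ¬S) forces S = False.
All clauses satisfied.

W=F, A=F, B=T, R=F, G=T, E=T, H=F, V=F, S=F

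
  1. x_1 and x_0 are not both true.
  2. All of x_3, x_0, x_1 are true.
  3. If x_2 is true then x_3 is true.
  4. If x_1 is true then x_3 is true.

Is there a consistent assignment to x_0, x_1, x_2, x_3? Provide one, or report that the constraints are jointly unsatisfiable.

Case x_0 = True:
  (1) with x_0=T forces x_1 = False.
  Constraint (2) is violated (x_1=F) — contradiction.
Case x_0 = False:
  Constraint (2) is violated (x_0=F) — contradiction.
Both cases fail — unsatisfiable.

The formula is unsatisfiable.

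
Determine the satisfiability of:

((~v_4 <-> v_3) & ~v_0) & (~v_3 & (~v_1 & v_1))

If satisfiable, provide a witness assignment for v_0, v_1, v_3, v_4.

No satisfying assignment exists.

Case v_1 = True: the conjunct ~v_1 is False.
Case v_1 = False: the conjunct v_1 is False.
Both cases fail — unsatisfiable.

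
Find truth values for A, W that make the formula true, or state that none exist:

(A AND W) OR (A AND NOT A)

A: True, W: True

  (A AND W) OR (A AND NOT A) = True
    A AND W = True
    A AND NOT A = False
      NOT A = False
The formula evaluates to True.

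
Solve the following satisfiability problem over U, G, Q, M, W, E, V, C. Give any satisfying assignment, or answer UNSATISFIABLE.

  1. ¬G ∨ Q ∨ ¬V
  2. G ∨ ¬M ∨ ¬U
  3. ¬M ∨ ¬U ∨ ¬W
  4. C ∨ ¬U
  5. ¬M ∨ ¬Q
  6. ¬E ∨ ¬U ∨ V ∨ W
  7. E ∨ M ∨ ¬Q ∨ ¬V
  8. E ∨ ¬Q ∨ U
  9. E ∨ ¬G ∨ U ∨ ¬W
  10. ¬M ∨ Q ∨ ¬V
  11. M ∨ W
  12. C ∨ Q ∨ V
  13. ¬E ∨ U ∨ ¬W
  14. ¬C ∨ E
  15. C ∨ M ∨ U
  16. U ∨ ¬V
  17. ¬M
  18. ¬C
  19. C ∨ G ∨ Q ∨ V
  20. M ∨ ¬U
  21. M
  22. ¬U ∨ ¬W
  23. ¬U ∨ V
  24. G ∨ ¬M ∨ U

Unsatisfiable

Case M = True:
  Clause (¬M) is falsified — contradiction.
Case M = False:
  Clause (M) is falsified — contradiction.
Both cases fail, so the formula is unsatisfiable.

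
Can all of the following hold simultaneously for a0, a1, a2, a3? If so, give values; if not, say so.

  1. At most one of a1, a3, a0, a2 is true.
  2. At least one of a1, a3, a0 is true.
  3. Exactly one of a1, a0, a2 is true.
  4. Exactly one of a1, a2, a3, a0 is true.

a0: True; a1: False; a2: False; a3: False

  (1) {a1, a3, a0, a2}: 1 true — at most one ✓
  (2) {a1, a3, a0}: 1 true — at least one ✓
  (3) {a1, a0, a2}: 1 true — exactly one ✓
  (4) {a1, a2, a3, a0}: 1 true — exactly one ✓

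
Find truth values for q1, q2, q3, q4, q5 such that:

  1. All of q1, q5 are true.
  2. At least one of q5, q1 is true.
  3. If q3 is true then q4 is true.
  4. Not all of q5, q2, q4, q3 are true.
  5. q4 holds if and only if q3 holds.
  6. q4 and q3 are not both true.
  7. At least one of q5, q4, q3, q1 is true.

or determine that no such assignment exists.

q1 = True; q2 = False; q3 = False; q4 = False; q5 = True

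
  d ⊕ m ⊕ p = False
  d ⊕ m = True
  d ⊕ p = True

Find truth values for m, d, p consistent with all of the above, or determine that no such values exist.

m = True, d = False, p = True

d ⊕ m ⊕ p = F ⊕ T ⊕ T = False ✓
d ⊕ m = F ⊕ T = True ✓
d ⊕ p = F ⊕ T = True ✓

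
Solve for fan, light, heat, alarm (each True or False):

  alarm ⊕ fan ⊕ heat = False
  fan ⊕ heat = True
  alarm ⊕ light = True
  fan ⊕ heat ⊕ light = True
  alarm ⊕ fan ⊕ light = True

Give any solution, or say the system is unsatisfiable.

fan: False, light: False, heat: True, alarm: True

alarm ⊕ fan ⊕ heat = T ⊕ F ⊕ T = False ✓
fan ⊕ heat = F ⊕ T = True ✓
alarm ⊕ light = T ⊕ F = True ✓
fan ⊕ heat ⊕ light = F ⊕ T ⊕ F = True ✓
alarm ⊕ fan ⊕ light = T ⊕ F ⊕ F = True ✓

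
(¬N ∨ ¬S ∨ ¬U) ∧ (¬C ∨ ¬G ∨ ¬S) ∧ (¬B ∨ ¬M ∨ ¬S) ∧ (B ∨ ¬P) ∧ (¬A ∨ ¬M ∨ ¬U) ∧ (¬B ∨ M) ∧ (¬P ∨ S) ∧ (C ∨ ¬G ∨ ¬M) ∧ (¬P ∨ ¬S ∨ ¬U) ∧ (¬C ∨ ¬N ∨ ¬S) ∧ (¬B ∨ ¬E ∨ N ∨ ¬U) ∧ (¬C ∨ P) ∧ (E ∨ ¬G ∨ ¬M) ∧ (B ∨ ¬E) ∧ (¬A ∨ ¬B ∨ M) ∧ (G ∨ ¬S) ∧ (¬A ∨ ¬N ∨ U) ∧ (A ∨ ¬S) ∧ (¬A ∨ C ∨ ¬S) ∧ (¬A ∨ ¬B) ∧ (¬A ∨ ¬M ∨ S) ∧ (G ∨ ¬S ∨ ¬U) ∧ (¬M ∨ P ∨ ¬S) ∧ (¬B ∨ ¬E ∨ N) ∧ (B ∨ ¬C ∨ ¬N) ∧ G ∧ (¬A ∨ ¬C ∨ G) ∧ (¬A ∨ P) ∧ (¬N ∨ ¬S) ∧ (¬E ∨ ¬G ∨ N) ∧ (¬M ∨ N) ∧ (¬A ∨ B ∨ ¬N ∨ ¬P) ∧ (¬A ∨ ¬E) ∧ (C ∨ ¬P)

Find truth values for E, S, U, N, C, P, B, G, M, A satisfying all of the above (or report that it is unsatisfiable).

E = False; S = False; U = False; N = False; C = False; P = False; B = False; G = True; M = False; A = False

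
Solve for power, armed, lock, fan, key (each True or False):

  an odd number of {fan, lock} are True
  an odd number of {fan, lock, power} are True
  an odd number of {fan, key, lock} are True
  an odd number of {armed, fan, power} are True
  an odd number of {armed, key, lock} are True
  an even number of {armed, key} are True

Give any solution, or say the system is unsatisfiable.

Adding constraints 1, 2, 3, 4, 5 mod 2: every variable appears an even number of times on the left, so the left side is 0.
But the right sides sum to 1 (mod 2). 0 ≠ 1 — the system is inconsistent.

No satisfying assignment exists.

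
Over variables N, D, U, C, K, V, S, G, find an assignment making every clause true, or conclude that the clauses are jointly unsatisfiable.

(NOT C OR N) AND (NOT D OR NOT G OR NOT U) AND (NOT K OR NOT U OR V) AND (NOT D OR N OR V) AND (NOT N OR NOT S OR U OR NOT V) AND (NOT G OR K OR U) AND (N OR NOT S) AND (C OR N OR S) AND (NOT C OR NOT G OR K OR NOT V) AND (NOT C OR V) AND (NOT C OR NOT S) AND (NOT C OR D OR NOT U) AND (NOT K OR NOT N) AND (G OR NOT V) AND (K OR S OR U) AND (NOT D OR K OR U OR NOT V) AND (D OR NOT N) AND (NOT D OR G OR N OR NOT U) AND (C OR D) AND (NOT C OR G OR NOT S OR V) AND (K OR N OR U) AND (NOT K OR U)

Try N = False:
  (NOT C OR N) forces C = False.
  (N OR NOT S) forces S = False.
  clause (C OR N OR S) is falsified — backtrack.
So N = True.
  then (NOT K OR NOT N) forces K = False.
  then (D OR NOT N) forces D = True.
Set U = True.
  then (NOT D OR NOT G OR NOT U) forces G = False.
  then (G OR NOT V) forces V = False.
  then (NOT C OR V) forces C = False.
Set S = True.
All clauses satisfied.

N = True, D = True, U = True, C = False, K = False, V = False, S = True, G = False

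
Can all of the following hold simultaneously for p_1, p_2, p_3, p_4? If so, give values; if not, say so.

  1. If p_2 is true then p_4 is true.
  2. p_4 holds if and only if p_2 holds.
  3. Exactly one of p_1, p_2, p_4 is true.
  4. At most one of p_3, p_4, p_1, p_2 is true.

p_1=T; p_2=F; p_3=F; p_4=F

  (1) p_2=F ⇒ p_4: vacuous ✓
  (2) p_4=F, p_2=F — same ✓
  (3) {p_1, p_2, p_4}: 1 true — exactly one ✓
  (4) {p_3, p_4, p_1, p_2}: 1 true — at most one ✓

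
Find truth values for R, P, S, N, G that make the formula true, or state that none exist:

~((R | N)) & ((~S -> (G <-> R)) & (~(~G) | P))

R = False, P = True, S = True, N = False, G = False

  ~((R | N)) = True
    R | N = False
  (~S -> (G <-> R)) & (~(~G) | P) = True
    ~S -> (G <-> R) = True
      ~S = False
      G <-> R = True
    ~(~G) | P = True
      ~(~G) = False
        ~G = True
Both conjuncts True, so the formula holds.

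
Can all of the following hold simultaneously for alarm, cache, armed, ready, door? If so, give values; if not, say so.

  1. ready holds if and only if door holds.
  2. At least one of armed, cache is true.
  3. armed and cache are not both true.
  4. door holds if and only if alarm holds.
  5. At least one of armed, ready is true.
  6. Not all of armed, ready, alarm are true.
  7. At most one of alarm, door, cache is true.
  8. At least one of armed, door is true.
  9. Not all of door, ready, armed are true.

alarm=F, cache=F, armed=T, ready=F, door=F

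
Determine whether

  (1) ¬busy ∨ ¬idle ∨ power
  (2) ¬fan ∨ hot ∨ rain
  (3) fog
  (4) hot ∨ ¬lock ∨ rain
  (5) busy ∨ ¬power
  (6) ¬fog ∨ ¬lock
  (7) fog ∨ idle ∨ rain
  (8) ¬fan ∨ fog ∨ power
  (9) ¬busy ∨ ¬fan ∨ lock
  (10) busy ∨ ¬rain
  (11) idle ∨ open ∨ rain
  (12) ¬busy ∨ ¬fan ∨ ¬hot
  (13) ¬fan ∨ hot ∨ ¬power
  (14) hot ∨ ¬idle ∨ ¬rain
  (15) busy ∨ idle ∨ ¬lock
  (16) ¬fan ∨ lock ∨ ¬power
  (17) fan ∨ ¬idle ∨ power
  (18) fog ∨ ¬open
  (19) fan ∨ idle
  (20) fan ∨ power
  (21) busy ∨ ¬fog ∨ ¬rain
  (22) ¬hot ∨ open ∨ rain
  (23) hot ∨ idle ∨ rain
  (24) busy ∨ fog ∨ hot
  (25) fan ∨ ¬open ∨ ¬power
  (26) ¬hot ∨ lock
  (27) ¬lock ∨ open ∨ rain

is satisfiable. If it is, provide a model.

Unit clause (fog) forces fog = True.
In (¬fog ∨ ¬lock) only ¬lock is left, so lock = False.
In (¬hot ∨ lock) only ¬hot is left, so hot = False.
Try power = False:
  (fan ∨ power) forces fan = True.
  (¬fan ∨ hot ∨ rain) forces rain = True.
  (¬busy ∨ ¬fan ∨ lock) forces busy = False.
  clause (busy ∨ ¬rain) is falsified — backtrack.
So power = True.
  then (busy ∨ ¬power) forces busy = True.
  then (¬busy ∨ ¬fan ∨ lock) forces fan = False.
  then (fan ∨ idle) forces idle = True.
  then (fan ∨ ¬open ∨ ¬power) forces open = False.
  then (hot ∨ ¬idle ∨ ¬rain) forces rain = False.
All clauses satisfied.

power: True, idle: True, hot: False, busy: True, rain: False, open: False, fog: True, lock: False, fan: False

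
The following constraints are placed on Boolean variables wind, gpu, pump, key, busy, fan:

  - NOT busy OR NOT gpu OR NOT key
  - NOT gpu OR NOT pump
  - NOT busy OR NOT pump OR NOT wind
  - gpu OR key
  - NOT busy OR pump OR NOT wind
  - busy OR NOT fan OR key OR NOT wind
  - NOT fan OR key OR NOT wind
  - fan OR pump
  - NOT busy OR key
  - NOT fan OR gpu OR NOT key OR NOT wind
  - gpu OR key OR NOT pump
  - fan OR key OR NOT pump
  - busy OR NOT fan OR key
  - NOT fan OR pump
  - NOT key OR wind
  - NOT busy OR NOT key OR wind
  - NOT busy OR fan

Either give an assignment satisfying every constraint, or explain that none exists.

wind: True, gpu: False, pump: True, key: True, busy: False, fan: False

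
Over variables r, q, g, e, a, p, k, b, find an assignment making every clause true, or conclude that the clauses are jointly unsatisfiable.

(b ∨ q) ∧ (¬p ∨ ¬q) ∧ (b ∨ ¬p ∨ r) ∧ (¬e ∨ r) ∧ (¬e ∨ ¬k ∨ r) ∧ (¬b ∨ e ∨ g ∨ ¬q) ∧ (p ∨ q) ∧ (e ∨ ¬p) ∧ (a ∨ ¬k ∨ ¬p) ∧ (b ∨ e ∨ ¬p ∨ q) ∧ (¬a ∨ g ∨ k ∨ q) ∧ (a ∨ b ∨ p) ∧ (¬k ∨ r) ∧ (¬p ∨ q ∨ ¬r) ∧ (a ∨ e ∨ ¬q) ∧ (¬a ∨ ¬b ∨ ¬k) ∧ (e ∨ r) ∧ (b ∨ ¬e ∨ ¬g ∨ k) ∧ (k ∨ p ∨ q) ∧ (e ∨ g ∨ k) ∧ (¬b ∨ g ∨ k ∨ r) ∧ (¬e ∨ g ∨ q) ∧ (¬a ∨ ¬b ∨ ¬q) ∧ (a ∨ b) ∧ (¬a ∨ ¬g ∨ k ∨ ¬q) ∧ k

r = True, q = True, g = False, e = True, a = False, p = False, k = True, b = True

Unit clause (k) forces k = True.
In (¬k ∨ r) only r is left, so r = True.
Try q = False:
  (b ∨ q) forces b = True.
  (p ∨ q) forces p = True.
  clause (¬p ∨ q ∨ ¬r) is falsified — backtrack.
So q = True.
  then (¬p ∨ ¬q) forces p = False.
Set g = False.
Set e = True.
Set a = False.
  then (a ∨ b ∨ p) forces b = True.
All clauses satisfied.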